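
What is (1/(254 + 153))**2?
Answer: 1/165649 ≈ 6.0369e-6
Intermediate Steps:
(1/(254 + 153))**2 = (1/407)**2 = 1/165649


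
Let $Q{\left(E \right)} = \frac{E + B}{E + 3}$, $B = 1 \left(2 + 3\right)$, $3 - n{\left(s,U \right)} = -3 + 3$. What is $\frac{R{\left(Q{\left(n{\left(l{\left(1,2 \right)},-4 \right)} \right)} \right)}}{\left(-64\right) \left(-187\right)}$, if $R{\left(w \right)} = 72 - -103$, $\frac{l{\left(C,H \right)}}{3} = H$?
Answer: $\frac{175}{11968} \approx 0.014622$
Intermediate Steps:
$l{\left(C,H \right)} = 3 H$
$n{\left(s,U \right)} = 3$ ($n{\left(s,U \right)} = 3 - \left(-3 + 3\right) = 3 - 0 = 3 + 0 = 3$)
$B = 5$ ($B = 1 \cdot 5 = 5$)
$Q{\left(E \right)} = \frac{5 + E}{3 + E}$ ($Q{\left(E \right)} = \frac{E + 5}{E + 3} = \frac{5 + E}{3 + E}$)
$R{\left(w \right)} = 175$ ($R{\left(w \right)} = 72 + 103 = 175$)
$\frac{R{\left(Q{\left(n{\left(l{\left(1,2 \right)},-4 \right)} \right)} \right)}}{\left(-64\right) \left(-187\right)} = \frac{175}{\left(-64\right) \left(-187\right)} = \frac{175}{11968}$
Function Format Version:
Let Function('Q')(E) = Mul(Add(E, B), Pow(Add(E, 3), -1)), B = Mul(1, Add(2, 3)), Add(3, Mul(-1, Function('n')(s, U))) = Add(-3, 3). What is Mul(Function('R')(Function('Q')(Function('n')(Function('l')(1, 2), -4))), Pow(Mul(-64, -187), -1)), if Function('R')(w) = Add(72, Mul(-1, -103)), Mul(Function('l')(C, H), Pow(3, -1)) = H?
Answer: Rational(175, 11968) ≈ 0.014622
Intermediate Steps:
Function('l')(C, H) = Mul(3, H)
Function('n')(s, U) = 3 (Function('n')(s, U) = Add(3, Mul(-1, Add(-3, 3))) = Add(3, Mul(-1, 0)) = Add(3, 0) = 3)
B = 5 (B = Mul(1, 5) = 5)
Function('Q')(E) = Mul(Pow(Add(3, E), -1), Add(5, E)) (Function('Q')(E) = Mul(Add(E, 5), Pow(Add(E, 3), -1)) = Mul(Add(5, E), Pow(Add(3, E), -1)) = Mul(Pow(Add(3, E), -1), Add(5, E)))
Function('R')(w) = 175 (Function('R')(w) = Add(72, 103) = 175)
Mul(Function('R')(Function('Q')(Function('n')(Function('l')(1, 2), -4))), Pow(Mul(-64, -187), -1)) = Mul(175, Pow(Mul(-64, -187), -1)) = Mul(175, Pow(11968, -1)) = Mul(175, Rational(1, 11968)) = Rational(175, 11968)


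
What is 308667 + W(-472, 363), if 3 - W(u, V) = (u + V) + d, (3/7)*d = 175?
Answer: 925112/3 ≈ 3.0837e+5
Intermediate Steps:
d = 1225/3 (d = (7/3)*175 = 1225/3 ≈ 408.33)
W(u, V) = -1216/3 - V - u (W(u, V) = 3 - ((u + V) + 1225/3) = 3 - ((V + u) + 1225/3) = 3 - (1225/3 + V + u) = 3 + (-1225/3 - V - u) = -1216/3 - V - u)
308667 + W(-472, 363) = 308667 + (-1216/3 - 1*363 - 1*(-472)) = 308667 + (-1216/3 - 363 + 472) = 308667 - 889/3 = 925112/3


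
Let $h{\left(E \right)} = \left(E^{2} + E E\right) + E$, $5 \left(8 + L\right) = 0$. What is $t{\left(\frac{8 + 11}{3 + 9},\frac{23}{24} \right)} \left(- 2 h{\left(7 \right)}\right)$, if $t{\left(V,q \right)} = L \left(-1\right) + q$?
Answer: $- \frac{7525}{4} \approx -1881.3$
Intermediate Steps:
$L = -8$ ($L = -8 + \frac{1}{5} \cdot 0 = -8 + 0 = -8$)
$h{\left(E \right)} = E + 2 E^{2}$ ($h{\left(E \right)} = \left(E^{2} + E^{2}\right) + E = 2 E^{2} + E = E + 2 E^{2}$)
$t{\left(V,q \right)} = 8 + q$ ($t{\left(V,q \right)} = \left(-8\right) \left(-1\right) + q = 8 + q$)
$t{\left(\frac{8 + 11}{3 + 9},\frac{23}{24} \right)} \left(- 2 h{\left(7 \right)}\right) = \left(8 + \frac{23}{24}\right) \left(- 2 \cdot 7 \left(1 + 2 \cdot 7\right)\right) = \left(8 + 23 \cdot \frac{1}{24}\right) \left(- 2 \cdot 7 \left(1 + 14\right)\right) = \left(8 + \frac{23}{24}\right) \left(- 2 \cdot 7 \cdot 15\right) = \frac{215 \left(\left(-2\right) 105\right)}{24} = \frac{215}{24} \left(-210\right) = - \frac{7525}{4}$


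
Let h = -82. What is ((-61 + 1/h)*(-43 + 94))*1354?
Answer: -172738581/41 ≈ -4.2131e+6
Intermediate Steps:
((-61 + 1/h)*(-43 + 94))*1354 = ((-61 + 1/(-82))*(-43 + 94))*1354 = ((-61 - 1/82)*51)*1354 = -5003/82*51*1354 = -255153/82*1354 = -172738581/41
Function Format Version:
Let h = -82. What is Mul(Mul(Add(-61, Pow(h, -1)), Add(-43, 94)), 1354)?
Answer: Rational(-172738581, 41) ≈ -4.2131e+6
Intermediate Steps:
Mul(Mul(Add(-61, Pow(h, -1)), Add(-43, 94)), 1354) = Mul(Mul(Add(-61, Pow(-82, -1)), Add(-43, 94)), 1354) = Mul(Mul(Add(-61, Rational(-1, 82)), 51), 1354) = Mul(Mul(Rational(-5003, 82), 51), 1354) = Mul(Rational(-255153, 82), 1354) = Rational(-172738581, 41)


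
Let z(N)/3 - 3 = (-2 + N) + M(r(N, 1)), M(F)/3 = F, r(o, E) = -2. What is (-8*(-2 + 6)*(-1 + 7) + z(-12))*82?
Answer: -19926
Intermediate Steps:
M(F) = 3*F
z(N) = -15 + 3*N (z(N) = 9 + 3*((-2 + N) + 3*(-2)) = 9 + 3*((-2 + N) - 6) = 9 + 3*(-8 + N) = 9 + (-24 + 3*N) = -15 + 3*N)
(-8*(-2 + 6)*(-1 + 7) + z(-12))*82 = (-8*(-2 + 6)*(-1 + 7) + (-15 + 3*(-12)))*82 = (-32*6 + (-15 - 36))*82 = (-8*24 - 51)*82 = (-192 - 51)*82 = -243*82 = -19926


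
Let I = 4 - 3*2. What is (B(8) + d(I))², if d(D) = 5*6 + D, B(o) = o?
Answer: 1296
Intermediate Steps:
I = -2 (I = 4 - 6 = -2)
d(D) = 30 + D
(B(8) + d(I))² = (8 + (30 - 2))² = (8 + 28)² = 36² = 1296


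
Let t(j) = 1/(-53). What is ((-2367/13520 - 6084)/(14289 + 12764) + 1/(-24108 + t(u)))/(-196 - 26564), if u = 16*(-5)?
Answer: 21024509640151/2501183880950352000 ≈ 8.4058e-6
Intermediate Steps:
u = -80
t(j) = -1/53
((-2367/13520 - 6084)/(14289 + 12764) + 1/(-24108 + t(u)))/(-196 - 26564) = ((-2367/13520 - 6084)/(14289 + 12764) + 1/(-24108 - 1/53))/(-196 - 26564) = ((-2367*1/13520 - 6084)/27053 + 1/(-1277725/53))/(-26760) = ((-2367/13520 - 6084)*(1/27053) - 53/1277725)*(-1/26760) = (-82258047/13520*1/27053 - 53/1277725)*(-1/26760) = (-82258047/365756560 - 53/1277725)*(-1/26760) = -21024509640151/93467260125200*(-1/26760) = 21024509640151/2501183880950352000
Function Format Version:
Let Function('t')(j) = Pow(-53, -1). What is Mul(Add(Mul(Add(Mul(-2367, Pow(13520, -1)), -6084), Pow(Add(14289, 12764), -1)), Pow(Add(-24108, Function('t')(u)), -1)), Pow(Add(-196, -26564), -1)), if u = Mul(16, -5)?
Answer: Rational(21024509640151, 2501183880950352000) ≈ 8.4058e-6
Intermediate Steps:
u = -80
Function('t')(j) = Rational(-1, 53)
Mul(Add(Mul(Add(Mul(-2367, Pow(13520, -1)), -6084), Pow(Add(14289, 12764), -1)), Pow(Add(-24108, Function('t')(u)), -1)), Pow(Add(-196, -26564), -1)) = Mul(Add(Mul(Add(Mul(-2367, Pow(13520, -1)), -6084), Pow(Add(14289, 12764), -1)), Pow(Add(-24108, Rational(-1, 53)), -1)), Pow(Add(-196, -26564), -1)) = Mul(Add(Mul(Add(Mul(-2367, Rational(1, 13520)), -6084), Pow(27053, -1)), Pow(Rational(-1277725, 53), -1)), Pow(-26760, -1)) = Mul(Add(Mul(Add(Rational(-2367, 13520), -6084), Rational(1, 27053)), Rational(-53, 1277725)), Rational(-1, 26760)) = Mul(Add(Mul(Rational(-82258047, 13520), Rational(1, 27053)), Rational(-53, 1277725)), Rational(-1, 26760)) = Mul(Add(Rational(-82258047, 365756560), Rational(-53, 1277725)), Rational(-1, 26760)) = Mul(Rational(-21024509640151, 93467260125200), Rational(-1, 26760)) = Rational(21024509640151, 2501183880950352000)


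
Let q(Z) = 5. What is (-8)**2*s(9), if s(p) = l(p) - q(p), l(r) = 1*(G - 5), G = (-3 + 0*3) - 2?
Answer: -960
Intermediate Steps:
G = -5 (G = (-3 + 0) - 2 = -3 - 2 = -5)
l(r) = -10 (l(r) = 1*(-5 - 5) = 1*(-10) = -10)
s(p) = -15 (s(p) = -10 - 1*5 = -10 - 5 = -15)
(-8)**2*s(9) = (-8)**2*(-15) = 64*(-15) = -960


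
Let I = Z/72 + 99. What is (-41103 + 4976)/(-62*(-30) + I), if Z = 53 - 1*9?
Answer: -92898/5039 ≈ -18.436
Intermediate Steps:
Z = 44 (Z = 53 - 9 = 44)
I = 1793/18 (I = 44/72 + 99 = 44*(1/72) + 99 = 11/18 + 99 = 1793/18 ≈ 99.611)
(-41103 + 4976)/(-62*(-30) + I) = (-41103 + 4976)/(-62*(-30) + 1793/18) = -36127/(1860 + 1793/18) = -36127/35273/18 = -36127*18/35273 = -92898/5039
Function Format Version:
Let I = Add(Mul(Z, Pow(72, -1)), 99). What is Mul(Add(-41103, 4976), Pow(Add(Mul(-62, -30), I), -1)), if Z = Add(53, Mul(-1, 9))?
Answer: Rational(-92898, 5039) ≈ -18.436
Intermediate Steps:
Z = 44 (Z = Add(53, -9) = 44)
I = Rational(1793, 18) (I = Add(Mul(44, Pow(72, -1)), 99) = Add(Mul(44, Rational(1, 72)), 99) = Add(Rational(11, 18), 99) = Rational(1793, 18) ≈ 99.611)
Mul(Add(-41103, 4976), Pow(Add(Mul(-62, -30), I), -1)) = Mul(Add(-41103, 4976), Pow(Add(Mul(-62, -30), Rational(1793, 18)), -1)) = Mul(-36127, Pow(Add(1860, Rational(1793, 18)), -1)) = Mul(-36127, Pow(Rational(35273, 18), -1)) = Mul(-36127, Rational(18, 35273)) = Rational(-92898, 5039)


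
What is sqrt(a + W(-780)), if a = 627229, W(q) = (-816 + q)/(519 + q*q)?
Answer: sqrt(25840604525970305)/202973 ≈ 791.98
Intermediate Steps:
W(q) = (-816 + q)/(519 + q**2)
sqrt(a + W(-780)) = sqrt(627229 + (-816 - 780)/(519 + (-780)**2)) = sqrt(627229 - 1596/(519 + 608400)) = sqrt(627229 - 1596/608919) = sqrt(627229 + (1/608919)*(-1596)) = sqrt(627229 - 532/202973) = sqrt(127310551285/202973) = sqrt(25840604525970305)/202973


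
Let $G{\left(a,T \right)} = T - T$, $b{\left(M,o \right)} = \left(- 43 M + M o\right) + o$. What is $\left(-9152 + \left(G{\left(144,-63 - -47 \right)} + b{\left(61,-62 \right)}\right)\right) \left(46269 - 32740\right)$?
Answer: $-211309451$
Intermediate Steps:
$b{\left(M,o \right)} = o - 43 M + M o$
$G{\left(a,T \right)} = 0$
$\left(-9152 + \left(G{\left(144,-63 - -47 \right)} + b{\left(61,-62 \right)}\right)\right) \left(46269 - 32740\right) = \left(-9152 + \left(0 - 6467\right)\right) \left(46269 - 32740\right) = \left(-9152 + \left(0 - 6467\right)\right) 13529 = \left(-9152 - 6467\right) 13529 = \left(-15619\right) 13529 = -211309451$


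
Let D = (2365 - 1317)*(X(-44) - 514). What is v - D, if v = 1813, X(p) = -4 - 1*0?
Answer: 544677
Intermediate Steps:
X(p) = -4 (X(p) = -4 + 0 = -4)
D = -542864 (D = (2365 - 1317)*(-4 - 514) = 1048*(-518) = -542864)
v - D = 1813 - 1*(-542864) = 1813 + 542864 = 544677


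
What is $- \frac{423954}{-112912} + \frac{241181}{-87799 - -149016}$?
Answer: $\frac{26592710545}{3456066952} \approx 7.6945$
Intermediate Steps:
$- \frac{423954}{-112912} + \frac{241181}{-87799 - -149016} = \left(-423954\right) \left(- \frac{1}{112912}\right) + \frac{241181}{-87799 + 149016} = \frac{211977}{56456} + \frac{241181}{61217} = \frac{26592710545}{3456066952}$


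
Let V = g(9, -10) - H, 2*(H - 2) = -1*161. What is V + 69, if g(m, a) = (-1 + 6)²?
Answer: 345/2 ≈ 172.50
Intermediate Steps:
g(m, a) = 25 (g(m, a) = 5² = 25)
H = -157/2 (H = 2 + (-1*161)/2 = 2 + (½)*(-161) = 2 - 161/2 = -157/2 ≈ -78.500)
V = 207/2 (V = 25 - 1*(-157/2) = 25 + 157/2 = 207/2 ≈ 103.50)
V + 69 = 207/2 + 69 = 345/2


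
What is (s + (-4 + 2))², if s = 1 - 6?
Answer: 49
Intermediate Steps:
s = -5
(s + (-4 + 2))² = (-5 + (-4 + 2))² = (-5 - 2)² = (-7)² = 49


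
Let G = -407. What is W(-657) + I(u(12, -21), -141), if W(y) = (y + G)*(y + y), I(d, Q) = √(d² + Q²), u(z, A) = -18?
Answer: 1398096 + 3*√2245 ≈ 1.3982e+6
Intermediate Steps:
I(d, Q) = √(Q² + d²)
W(y) = 2*y*(-407 + y) (W(y) = (y - 407)*(y + y) = (-407 + y)*(2*y) = 2*y*(-407 + y))
W(-657) + I(u(12, -21), -141) = 2*(-657)*(-407 - 657) + √((-141)² + (-18)²) = 2*(-657)*(-1064) + √(19881 + 324) = 1398096 + √20205 = 1398096 + 3*√2245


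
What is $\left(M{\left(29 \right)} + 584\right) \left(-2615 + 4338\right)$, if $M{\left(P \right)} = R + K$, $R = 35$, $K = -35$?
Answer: $1006232$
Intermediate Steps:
$M{\left(P \right)} = 0$ ($M{\left(P \right)} = 35 - 35 = 0$)
$\left(M{\left(29 \right)} + 584\right) \left(-2615 + 4338\right) = \left(0 + 584\right) \left(-2615 + 4338\right) = 584 \cdot 1723 = 1006232$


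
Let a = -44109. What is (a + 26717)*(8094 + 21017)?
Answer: -506298512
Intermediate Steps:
(a + 26717)*(8094 + 21017) = (-44109 + 26717)*(8094 + 21017) = -17392*29111 = -506298512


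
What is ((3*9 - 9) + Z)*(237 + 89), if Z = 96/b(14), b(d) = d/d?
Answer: 37164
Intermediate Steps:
b(d) = 1
Z = 96 (Z = 96/1 = 96*1 = 96)
((3*9 - 9) + Z)*(237 + 89) = ((3*9 - 9) + 96)*(237 + 89) = ((27 - 9) + 96)*326 = (18 + 96)*326 = 114*326 = 37164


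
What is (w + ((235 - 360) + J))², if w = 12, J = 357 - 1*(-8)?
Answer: 63504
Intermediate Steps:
J = 365 (J = 357 + 8 = 365)
(w + ((235 - 360) + J))² = (12 + ((235 - 360) + 365))² = (12 + (-125 + 365))² = (12 + 240)² = 252² = 63504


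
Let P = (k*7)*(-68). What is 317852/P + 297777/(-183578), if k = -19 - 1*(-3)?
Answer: 7010345603/174766256 ≈ 40.113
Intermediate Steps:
k = -16 (k = -19 + 3 = -16)
P = 7616 (P = -16*7*(-68) = -112*(-68) = 7616)
317852/P + 297777/(-183578) = 317852/7616 + 297777/(-183578) = 317852*(1/7616) + 297777*(-1/183578) = 79463/1904 - 297777/183578 = 7010345603/174766256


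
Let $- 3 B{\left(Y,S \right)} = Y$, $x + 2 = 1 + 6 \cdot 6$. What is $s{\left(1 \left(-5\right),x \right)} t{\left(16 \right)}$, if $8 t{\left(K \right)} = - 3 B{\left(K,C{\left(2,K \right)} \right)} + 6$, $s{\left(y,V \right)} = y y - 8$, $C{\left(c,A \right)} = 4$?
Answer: $\frac{187}{4} \approx 46.75$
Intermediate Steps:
$x = 35$ ($x = -2 + \left(1 + 6 \cdot 6\right) = -2 + \left(1 + 36\right) = -2 + 37 = 35$)
$B{\left(Y,S \right)} = - \frac{Y}{3}$
$s{\left(y,V \right)} = -8 + y^{2}$ ($s{\left(y,V \right)} = y^{2} - 8 = -8 + y^{2}$)
$t{\left(K \right)} = \frac{3}{4} + \frac{K}{8}$ ($t{\left(K \right)} = \frac{- 3 \left(- \frac{K}{3}\right) + 6}{8} = \frac{K + 6}{8} = \frac{6 + K}{8} = \frac{3}{4} + \frac{K}{8}$)
$s{\left(1 \left(-5\right),x \right)} t{\left(16 \right)} = \left(-8 + \left(1 \left(-5\right)\right)^{2}\right) \left(\frac{3}{4} + \frac{1}{8} \cdot 16\right) = \left(-8 + \left(-5\right)^{2}\right) \left(\frac{3}{4} + 2\right) = \left(-8 + 25\right) \frac{11}{4} = 17 \cdot \frac{11}{4} = \frac{187}{4}$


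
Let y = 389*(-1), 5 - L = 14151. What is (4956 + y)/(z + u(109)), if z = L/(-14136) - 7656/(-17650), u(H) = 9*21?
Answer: 284867081700/11878369429 ≈ 23.982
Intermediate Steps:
u(H) = 189
L = -14146 (L = 5 - 1*14151 = 5 - 14151 = -14146)
z = 89475529/62375100 (z = -14146/(-14136) - 7656/(-17650) = -14146*(-1/14136) - 7656*(-1/17650) = 7073/7068 + 3828/8825 = 89475529/62375100 ≈ 1.4345)
y = -389
(4956 + y)/(z + u(109)) = (4956 - 389)/(89475529/62375100 + 189) = 4567/(11878369429/62375100) = 4567*(62375100/11878369429) = 284867081700/11878369429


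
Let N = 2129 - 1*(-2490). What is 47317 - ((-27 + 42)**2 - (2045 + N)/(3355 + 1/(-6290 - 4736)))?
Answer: 1742111525332/36992229 ≈ 47094.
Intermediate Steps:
N = 4619 (N = 2129 + 2490 = 4619)
47317 - ((-27 + 42)**2 - (2045 + N)/(3355 + 1/(-6290 - 4736))) = 47317 - ((-27 + 42)**2 - (2045 + 4619)/(3355 + 1/(-6290 - 4736))) = 47317 - (15**2 - 6664/(3355 + 1/(-11026))) = 47317 - (225 - 6664/(3355 - 1/11026)) = 47317 - (225 - 6664/36992229/11026) = 47317 - (225 - 6664*11026/36992229) = 47317 - (225 - 1*73477264/36992229) = 47317 - (225 - 73477264/36992229) = 47317 - 1*8249774261/36992229 = 47317 - 8249774261/36992229 = 1742111525332/36992229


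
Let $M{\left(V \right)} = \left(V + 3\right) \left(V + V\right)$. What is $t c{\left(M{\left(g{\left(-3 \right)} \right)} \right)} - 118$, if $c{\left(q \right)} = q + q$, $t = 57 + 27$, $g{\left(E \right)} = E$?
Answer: $-118$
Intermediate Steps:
$t = 84$
$M{\left(V \right)} = 2 V \left(3 + V\right)$ ($M{\left(V \right)} = \left(3 + V\right) 2 V = 2 V \left(3 + V\right)$)
$c{\left(q \right)} = 2 q$
$t c{\left(M{\left(g{\left(-3 \right)} \right)} \right)} - 118 = 84 \cdot 2 \cdot 2 \left(-3\right) \left(3 - 3\right) - 118 = 84 \cdot 2 \cdot 2 \left(-3\right) 0 - 118 = 84 \cdot 2 \cdot 0 - 118 = 84 \cdot 0 - 118 = 0 - 118 = -118$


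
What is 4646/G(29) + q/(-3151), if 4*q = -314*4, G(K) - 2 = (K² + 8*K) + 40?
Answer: 14989656/3513365 ≈ 4.2665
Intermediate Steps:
G(K) = 42 + K² + 8*K (G(K) = 2 + ((K² + 8*K) + 40) = 2 + (40 + K² + 8*K) = 42 + K² + 8*K)
q = -314 (q = (-314*4)/4 = (¼)*(-1256) = -314)
4646/G(29) + q/(-3151) = 4646/(42 + 29² + 8*29) - 314/(-3151) = 4646/(42 + 841 + 232) - 314*(-1/3151) = 4646/1115 + 314/3151 = 14989656/3513365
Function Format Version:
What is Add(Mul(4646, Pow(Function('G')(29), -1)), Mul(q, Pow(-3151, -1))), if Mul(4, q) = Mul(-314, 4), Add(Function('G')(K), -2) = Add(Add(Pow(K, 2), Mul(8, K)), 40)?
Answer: Rational(14989656, 3513365) ≈ 4.2665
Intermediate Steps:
Function('G')(K) = Add(42, Pow(K, 2), Mul(8, K)) (Function('G')(K) = Add(2, Add(Add(Pow(K, 2), Mul(8, K)), 40)) = Add(2, Add(40, Pow(K, 2), Mul(8, K))) = Add(42, Pow(K, 2), Mul(8, K)))
q = -314 (q = Mul(Rational(1, 4), Mul(-314, 4)) = Mul(Rational(1, 4), -1256) = -314)
Add(Mul(4646, Pow(Function('G')(29), -1)), Mul(q, Pow(-3151, -1))) = Add(Mul(4646, Pow(Add(42, Pow(29, 2), Mul(8, 29)), -1)), Mul(-314, Pow(-3151, -1))) = Add(Mul(4646, Pow(Add(42, 841, 232), -1)), Mul(-314, Rational(-1, 3151))) = Add(Mul(4646, Pow(1115, -1)), Rational(314, 3151)) = Add(Mul(4646, Rational(1, 1115)), Rational(314, 3151)) = Add(Rational(4646, 1115), Rational(314, 3151)) = Rational(14989656, 3513365)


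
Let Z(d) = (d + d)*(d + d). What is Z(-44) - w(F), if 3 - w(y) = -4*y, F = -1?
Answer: 7745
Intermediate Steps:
Z(d) = 4*d² (Z(d) = (2*d)*(2*d) = 4*d²)
w(y) = 3 + 4*y (w(y) = 3 - (-4)*y = 3 + 4*y)
Z(-44) - w(F) = 4*(-44)² - (3 + 4*(-1)) = 4*1936 - (3 - 4) = 7744 - 1*(-1) = 7744 + 1 = 7745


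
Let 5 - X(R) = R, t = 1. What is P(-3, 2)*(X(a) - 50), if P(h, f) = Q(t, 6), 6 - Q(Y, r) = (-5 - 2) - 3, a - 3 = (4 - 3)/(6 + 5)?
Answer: -8464/11 ≈ -769.45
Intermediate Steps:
a = 34/11 (a = 3 + (4 - 3)/(6 + 5) = 3 + 1/11 = 34/11 ≈ 3.0909)
Q(Y, r) = 16 (Q(Y, r) = 6 - ((-5 - 2) - 3) = 6 - (-7 - 3) = 6 - 1*(-10) = 6 + 10 = 16)
P(h, f) = 16
X(R) = 5 - R
P(-3, 2)*(X(a) - 50) = 16*((5 - 1*34/11) - 50) = 16*((5 - 34/11) - 50) = 16*(21/11 - 50) = 16*(-529/11) = -8464/11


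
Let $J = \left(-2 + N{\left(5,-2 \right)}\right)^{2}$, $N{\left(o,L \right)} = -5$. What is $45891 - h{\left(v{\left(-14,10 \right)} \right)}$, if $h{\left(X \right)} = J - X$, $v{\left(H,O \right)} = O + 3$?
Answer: $45855$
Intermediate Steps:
$v{\left(H,O \right)} = 3 + O$
$J = 49$ ($J = \left(-2 - 5\right)^{2} = \left(-7\right)^{2} = 49$)
$h{\left(X \right)} = 49 - X$
$45891 - h{\left(v{\left(-14,10 \right)} \right)} = 45891 - \left(49 - \left(3 + 10\right)\right) = 45891 - \left(49 - 13\right) = 45891 - 36 = 45855$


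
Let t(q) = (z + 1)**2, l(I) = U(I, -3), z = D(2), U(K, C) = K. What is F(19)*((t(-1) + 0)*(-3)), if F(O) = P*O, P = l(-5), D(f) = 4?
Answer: 7125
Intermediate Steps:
z = 4
l(I) = I
P = -5
F(O) = -5*O
t(q) = 25 (t(q) = (4 + 1)**2 = 5**2 = 25)
F(19)*((t(-1) + 0)*(-3)) = (-5*19)*((25 + 0)*(-3)) = -2375*(-3) = -95*(-75) = 7125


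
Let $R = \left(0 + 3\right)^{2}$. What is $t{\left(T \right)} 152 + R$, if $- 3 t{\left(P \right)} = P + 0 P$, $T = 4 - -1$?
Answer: $- \frac{733}{3} \approx -244.33$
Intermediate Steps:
$T = 5$ ($T = 4 + 1 = 5$)
$t{\left(P \right)} = - \frac{P}{3}$ ($t{\left(P \right)} = - \frac{P + 0 P}{3} = - \frac{P + 0}{3} = - \frac{P}{3}$)
$R = 9$ ($R = 3^{2} = 9$)
$t{\left(T \right)} 152 + R = \left(- \frac{1}{3}\right) 5 \cdot 152 + 9 = \left(- \frac{5}{3}\right) 152 + 9 = - \frac{760}{3} + 9 = - \frac{733}{3}$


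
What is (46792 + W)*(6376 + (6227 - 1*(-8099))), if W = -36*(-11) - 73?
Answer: 975374730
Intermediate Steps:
W = 323 (W = 396 - 73 = 323)
(46792 + W)*(6376 + (6227 - 1*(-8099))) = (46792 + 323)*(6376 + (6227 - 1*(-8099))) = 47115*(6376 + (6227 + 8099)) = 47115*(6376 + 14326) = 47115*20702 = 975374730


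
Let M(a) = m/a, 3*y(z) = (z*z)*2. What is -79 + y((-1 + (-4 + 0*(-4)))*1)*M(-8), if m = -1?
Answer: -923/12 ≈ -76.917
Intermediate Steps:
y(z) = 2*z**2/3 (y(z) = ((z*z)*2)/3 = (z**2*2)/3 = (2*z**2)/3 = 2*z**2/3)
M(a) = -1/a
-79 + y((-1 + (-4 + 0*(-4)))*1)*M(-8) = -79 + (2*((-1 + (-4 + 0*(-4)))*1)**2/3)*(-1/(-8)) = -79 + (2*((-1 + (-4 + 0))*1)**2/3)*(-1*(-1/8)) = -79 + (2*((-1 - 4)*1)**2/3)*(1/8) = -79 + (2*(-5*1)**2/3)*(1/8) = -79 + ((2/3)*(-5)**2)*(1/8) = -79 + ((2/3)*25)*(1/8) = -79 + (50/3)*(1/8) = -79 + 25/12 = -923/12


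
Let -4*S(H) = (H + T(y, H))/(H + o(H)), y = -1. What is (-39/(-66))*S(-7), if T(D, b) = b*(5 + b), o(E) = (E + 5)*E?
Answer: -13/88 ≈ -0.14773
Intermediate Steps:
o(E) = E*(5 + E) (o(E) = (5 + E)*E = E*(5 + E))
S(H) = -¼ (S(H) = -(H + H*(5 + H))/(4*(H + H*(5 + H))) = -¼*1 = -¼)
(-39/(-66))*S(-7) = -39/(-66)*(-¼) = -39*(-1/66)*(-¼) = (13/22)*(-¼) = -13/88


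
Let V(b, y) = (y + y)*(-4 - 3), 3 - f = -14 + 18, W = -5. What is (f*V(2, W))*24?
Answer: -1680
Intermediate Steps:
f = -1 (f = 3 - (-14 + 18) = 3 - 1*4 = 3 - 4 = -1)
V(b, y) = -14*y (V(b, y) = (2*y)*(-7) = -14*y)
(f*V(2, W))*24 = -(-14)*(-5)*24 = -1*70*24 = -70*24 = -1680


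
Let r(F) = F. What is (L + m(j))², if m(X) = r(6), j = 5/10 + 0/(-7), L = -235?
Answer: 52441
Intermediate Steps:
j = ½ (j = 5*(⅒) + 0*(-⅐) = ½ + 0 = ½ ≈ 0.50000)
m(X) = 6
(L + m(j))² = (-235 + 6)² = (-229)² = 52441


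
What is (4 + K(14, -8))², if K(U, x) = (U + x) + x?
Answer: 4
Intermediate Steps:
K(U, x) = U + 2*x
(4 + K(14, -8))² = (4 + (14 + 2*(-8)))² = (4 + (14 - 16))² = (4 - 2)² = 2² = 4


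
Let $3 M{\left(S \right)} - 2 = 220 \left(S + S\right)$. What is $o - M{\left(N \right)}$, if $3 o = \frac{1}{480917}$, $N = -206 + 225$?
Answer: $- \frac{4021427953}{1442751} \approx -2787.3$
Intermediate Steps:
$N = 19$
$M{\left(S \right)} = \frac{2}{3} + \frac{440 S}{3}$ ($M{\left(S \right)} = \frac{2}{3} + \frac{220 \left(S + S\right)}{3} = \frac{2}{3} + \frac{220 \cdot 2 S}{3} = \frac{2}{3} + \frac{440 S}{3}$)
$o = \frac{1}{1442751}$ ($o = \frac{1}{3 \cdot 480917} = \frac{1}{3} \cdot \frac{1}{480917} = \frac{1}{1442751} \approx 6.9312 \cdot 10^{-7}$)
$o - M{\left(N \right)} = \frac{1}{1442751} - \left(\frac{2}{3} + \frac{440}{3} \cdot 19\right) = \frac{1}{1442751} - \left(\frac{2}{3} + \frac{8360}{3}\right) = \frac{1}{1442751} - \frac{8362}{3} = - \frac{4021427953}{1442751}$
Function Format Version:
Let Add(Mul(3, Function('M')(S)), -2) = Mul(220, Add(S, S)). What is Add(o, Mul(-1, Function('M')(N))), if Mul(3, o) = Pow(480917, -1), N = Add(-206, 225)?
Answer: Rational(-4021427953, 1442751) ≈ -2787.3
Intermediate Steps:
N = 19
Function('M')(S) = Add(Rational(2, 3), Mul(Rational(440, 3), S)) (Function('M')(S) = Add(Rational(2, 3), Mul(Rational(1, 3), Mul(220, Add(S, S)))) = Add(Rational(2, 3), Mul(Rational(1, 3), Mul(220, Mul(2, S)))) = Add(Rational(2, 3), Mul(Rational(1, 3), Mul(440, S))) = Add(Rational(2, 3), Mul(Rational(440, 3), S)))
o = Rational(1, 1442751) (o = Mul(Rational(1, 3), Pow(480917, -1)) = Mul(Rational(1, 3), Rational(1, 480917)) = Rational(1, 1442751) ≈ 6.9312e-7)
Add(o, Mul(-1, Function('M')(N))) = Add(Rational(1, 1442751), Mul(-1, Add(Rational(2, 3), Mul(Rational(440, 3), 19)))) = Add(Rational(1, 1442751), Mul(-1, Add(Rational(2, 3), Rational(8360, 3)))) = Add(Rational(1, 1442751), Mul(-1, Rational(8362, 3))) = Add(Rational(1, 1442751), Rational(-8362, 3)) = Rational(-4021427953, 1442751)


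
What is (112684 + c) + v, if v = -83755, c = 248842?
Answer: 277771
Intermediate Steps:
(112684 + c) + v = (112684 + 248842) - 83755 = 361526 - 83755 = 277771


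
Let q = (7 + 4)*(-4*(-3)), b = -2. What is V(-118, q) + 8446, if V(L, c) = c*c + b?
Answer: 25868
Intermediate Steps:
q = 132 (q = 11*12 = 132)
V(L, c) = -2 + c² (V(L, c) = c*c - 2 = c² - 2 = -2 + c²)
V(-118, q) + 8446 = (-2 + 132²) + 8446 = (-2 + 17424) + 8446 = 17422 + 8446 = 25868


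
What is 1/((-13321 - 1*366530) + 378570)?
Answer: -1/1281 ≈ -0.00078064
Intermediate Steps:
1/((-13321 - 1*366530) + 378570) = 1/((-13321 - 366530) + 378570) = 1/(-379851 + 378570) = 1/(-1281) = -1/1281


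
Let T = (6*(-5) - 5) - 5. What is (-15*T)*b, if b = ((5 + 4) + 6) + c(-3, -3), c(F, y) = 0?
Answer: 9000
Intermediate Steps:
T = -40 (T = (-30 - 5) - 5 = -35 - 5 = -40)
b = 15 (b = ((5 + 4) + 6) + 0 = (9 + 6) + 0 = 15 + 0 = 15)
(-15*T)*b = -15*(-40)*15 = 600*15 = 9000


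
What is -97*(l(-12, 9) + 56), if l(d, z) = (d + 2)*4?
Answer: -1552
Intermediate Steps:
l(d, z) = 8 + 4*d (l(d, z) = (2 + d)*4 = 8 + 4*d)
-97*(l(-12, 9) + 56) = -97*((8 + 4*(-12)) + 56) = -97*((8 - 48) + 56) = -97*(-40 + 56) = -97*16 = -1552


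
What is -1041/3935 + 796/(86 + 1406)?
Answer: 394772/1467755 ≈ 0.26896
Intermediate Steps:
-1041/3935 + 796/(86 + 1406) = -1041*1/3935 + 796/1492 = -1041/3935 + 796*(1/1492) = -1041/3935 + 199/373 = 394772/1467755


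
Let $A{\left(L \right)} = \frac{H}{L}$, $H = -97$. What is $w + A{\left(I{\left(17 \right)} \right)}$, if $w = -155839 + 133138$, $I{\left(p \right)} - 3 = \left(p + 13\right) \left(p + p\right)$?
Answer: $- \frac{23223220}{1023} \approx -22701.0$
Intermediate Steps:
$I{\left(p \right)} = 3 + 2 p \left(13 + p\right)$ ($I{\left(p \right)} = 3 + \left(p + 13\right) \left(p + p\right) = 3 + \left(13 + p\right) 2 p = 3 + 2 p \left(13 + p\right)$)
$A{\left(L \right)} = - \frac{97}{L}$
$w = -22701$
$w + A{\left(I{\left(17 \right)} \right)} = -22701 - \frac{97}{3 + 2 \cdot 17^{2} + 26 \cdot 17} = -22701 - \frac{97}{3 + 2 \cdot 289 + 442} = -22701 - \frac{97}{3 + 578 + 442} = -22701 - \frac{97}{1023} = - \frac{23223220}{1023}$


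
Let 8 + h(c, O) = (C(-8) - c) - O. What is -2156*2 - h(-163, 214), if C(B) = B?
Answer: -4245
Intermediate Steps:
h(c, O) = -16 - O - c (h(c, O) = -8 + ((-8 - c) - O) = -8 + (-8 - O - c) = -16 - O - c)
-2156*2 - h(-163, 214) = -2156*2 - (-16 - 1*214 - 1*(-163)) = -4312 - (-16 - 214 + 163) = -4312 - 1*(-67) = -4312 + 67 = -4245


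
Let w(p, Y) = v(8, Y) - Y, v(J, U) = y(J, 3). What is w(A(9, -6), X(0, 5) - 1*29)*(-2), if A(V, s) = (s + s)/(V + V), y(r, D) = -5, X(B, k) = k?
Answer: -38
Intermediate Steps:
v(J, U) = -5
A(V, s) = s/V (A(V, s) = (2*s)/((2*V)) = (2*s)*(1/(2*V)) = s/V)
w(p, Y) = -5 - Y
w(A(9, -6), X(0, 5) - 1*29)*(-2) = (-5 - (5 - 1*29))*(-2) = (-5 - (5 - 29))*(-2) = (-5 - 1*(-24))*(-2) = (-5 + 24)*(-2) = 19*(-2) = -38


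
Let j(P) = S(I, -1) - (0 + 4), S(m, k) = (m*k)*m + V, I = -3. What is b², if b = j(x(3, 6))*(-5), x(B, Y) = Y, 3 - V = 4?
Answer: 4900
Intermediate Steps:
V = -1 (V = 3 - 1*4 = 3 - 4 = -1)
S(m, k) = -1 + k*m² (S(m, k) = (m*k)*m - 1 = (k*m)*m - 1 = k*m² - 1 = -1 + k*m²)
j(P) = -14 (j(P) = (-1 - 1*(-3)²) - (0 + 4) = (-1 - 1*9) - 1*4 = (-1 - 9) - 4 = -10 - 4 = -14)
b = 70 (b = -14*(-5) = 70)
b² = 70² = 4900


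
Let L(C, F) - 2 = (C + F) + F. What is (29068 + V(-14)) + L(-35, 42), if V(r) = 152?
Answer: 29271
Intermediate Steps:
L(C, F) = 2 + C + 2*F (L(C, F) = 2 + ((C + F) + F) = 2 + (C + 2*F) = 2 + C + 2*F)
(29068 + V(-14)) + L(-35, 42) = (29068 + 152) + (2 - 35 + 2*42) = 29220 + (2 - 35 + 84) = 29220 + 51 = 29271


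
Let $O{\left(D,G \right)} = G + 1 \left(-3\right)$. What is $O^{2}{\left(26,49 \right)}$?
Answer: $2116$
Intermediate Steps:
$O{\left(D,G \right)} = -3 + G$ ($O{\left(D,G \right)} = G - 3 = -3 + G$)
$O^{2}{\left(26,49 \right)} = \left(-3 + 49\right)^{2} = 46^{2} = 2116$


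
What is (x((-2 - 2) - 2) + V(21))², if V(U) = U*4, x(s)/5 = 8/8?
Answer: 7921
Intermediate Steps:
x(s) = 5 (x(s) = 5*(8/8) = 5*(8*(⅛)) = 5*1 = 5)
V(U) = 4*U
(x((-2 - 2) - 2) + V(21))² = (5 + 4*21)² = (5 + 84)² = 89² = 7921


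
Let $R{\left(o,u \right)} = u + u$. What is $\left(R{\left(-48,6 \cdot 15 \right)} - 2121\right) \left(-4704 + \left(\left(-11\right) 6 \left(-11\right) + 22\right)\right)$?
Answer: $7678596$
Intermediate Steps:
$R{\left(o,u \right)} = 2 u$
$\left(R{\left(-48,6 \cdot 15 \right)} - 2121\right) \left(-4704 + \left(\left(-11\right) 6 \left(-11\right) + 22\right)\right) = \left(2 \cdot 6 \cdot 15 - 2121\right) \left(-4704 + \left(\left(-11\right) 6 \left(-11\right) + 22\right)\right) = \left(2 \cdot 90 - 2121\right) \left(-4704 + \left(\left(-66\right) \left(-11\right) + 22\right)\right) = \left(180 - 2121\right) \left(-4704 + \left(726 + 22\right)\right) = - 1941 \left(-4704 + 748\right) = \left(-1941\right) \left(-3956\right) = 7678596$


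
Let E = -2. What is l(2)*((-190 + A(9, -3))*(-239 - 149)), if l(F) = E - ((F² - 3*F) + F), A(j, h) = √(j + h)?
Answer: -147440 + 776*√6 ≈ -1.4554e+5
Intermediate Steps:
A(j, h) = √(h + j)
l(F) = -2 - F² + 2*F (l(F) = -2 - ((F² - 3*F) + F) = -2 - (F² - 2*F) = -2 + (-F² + 2*F) = -2 - F² + 2*F)
l(2)*((-190 + A(9, -3))*(-239 - 149)) = (-2 - 1*2² + 2*2)*((-190 + √(-3 + 9))*(-239 - 149)) = (-2 - 1*4 + 4)*((-190 + √6)*(-388)) = (-2 - 4 + 4)*(73720 - 388*√6) = -2*(73720 - 388*√6) = -147440 + 776*√6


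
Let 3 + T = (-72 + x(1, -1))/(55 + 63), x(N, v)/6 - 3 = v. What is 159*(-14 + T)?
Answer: -164247/59 ≈ -2783.8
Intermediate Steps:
x(N, v) = 18 + 6*v
T = -207/59 (T = -3 + (-72 + (18 + 6*(-1)))/(55 + 63) = -3 + (-72 + (18 - 6))/118 = -3 + (-72 + 12)*(1/118) = -3 - 60*1/118 = -3 - 30/59 = -207/59 ≈ -3.5085)
159*(-14 + T) = 159*(-14 - 207/59) = 159*(-1033/59) = -164247/59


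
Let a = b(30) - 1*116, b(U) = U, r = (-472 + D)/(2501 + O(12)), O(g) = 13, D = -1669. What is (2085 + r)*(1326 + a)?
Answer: 3248520380/1257 ≈ 2.5843e+6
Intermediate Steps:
r = -2141/2514 (r = (-472 - 1669)/(2501 + 13) = -2141/2514 ≈ -0.85163)
a = -86 (a = 30 - 1*116 = 30 - 116 = -86)
(2085 + r)*(1326 + a) = (2085 - 2141/2514)*(1326 - 86) = (5239549/2514)*1240 = 3248520380/1257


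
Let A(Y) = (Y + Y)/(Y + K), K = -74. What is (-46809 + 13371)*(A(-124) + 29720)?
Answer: -32796034984/33 ≈ -9.9382e+8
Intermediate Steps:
A(Y) = 2*Y/(-74 + Y) (A(Y) = (Y + Y)/(Y - 74) = (2*Y)/(-74 + Y) = 2*Y/(-74 + Y))
(-46809 + 13371)*(A(-124) + 29720) = (-46809 + 13371)*(2*(-124)/(-74 - 124) + 29720) = -33438*(2*(-124)/(-198) + 29720) = -33438*(2*(-124)*(-1/198) + 29720) = -33438*(124/99 + 29720) = -33438*2942404/99 = -32796034984/33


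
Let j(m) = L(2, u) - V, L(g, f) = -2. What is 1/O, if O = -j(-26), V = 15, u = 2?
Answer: 1/17 ≈ 0.058824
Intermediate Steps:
j(m) = -17 (j(m) = -2 - 1*15 = -2 - 15 = -17)
O = 17 (O = -1*(-17) = 17)
1/O = 1/17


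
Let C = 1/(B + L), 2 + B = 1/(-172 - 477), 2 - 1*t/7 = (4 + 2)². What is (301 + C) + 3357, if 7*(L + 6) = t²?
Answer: 19191752519/5246515 ≈ 3658.0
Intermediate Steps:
t = -238 (t = 14 - 7*(4 + 2)² = 14 - 7*6² = 14 - 7*36 = 14 - 252 = -238)
B = -1299/649 (B = -2 + 1/(-172 - 477) = -2 + 1/(-649) = -2 - 1/649 = -1299/649 ≈ -2.0015)
L = 8086 (L = -6 + (⅐)*(-238)² = -6 + (⅐)*56644 = -6 + 8092 = 8086)
C = 649/5246515 (C = 1/(-1299/649 + 8086) = 1/(5246515/649) = 649/5246515 ≈ 0.00012370)
(301 + C) + 3357 = (301 + 649/5246515) + 3357 = 1579201664/5246515 + 3357 = 19191752519/5246515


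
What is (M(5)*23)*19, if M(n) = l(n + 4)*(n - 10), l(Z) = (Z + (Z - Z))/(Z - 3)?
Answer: -6555/2 ≈ -3277.5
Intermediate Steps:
l(Z) = Z/(-3 + Z) (l(Z) = (Z + 0)/(-3 + Z) = Z/(-3 + Z))
M(n) = (-10 + n)*(4 + n)/(1 + n) (M(n) = ((n + 4)/(-3 + (n + 4)))*(n - 10) = ((4 + n)/(-3 + (4 + n)))*(-10 + n) = ((4 + n)/(1 + n))*(-10 + n) = (-10 + n)*(4 + n)/(1 + n))
(M(5)*23)*19 = (((-10 + 5)*(4 + 5)/(1 + 5))*23)*19 = ((-5*9/6)*23)*19 = (((1/6)*(-5)*9)*23)*19 = -15/2*23*19 = -345/2*19 = -6555/2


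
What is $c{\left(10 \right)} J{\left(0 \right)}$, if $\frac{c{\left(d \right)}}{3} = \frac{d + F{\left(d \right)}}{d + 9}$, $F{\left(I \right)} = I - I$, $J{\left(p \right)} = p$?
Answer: $0$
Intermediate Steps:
$F{\left(I \right)} = 0$
$c{\left(d \right)} = \frac{3 d}{9 + d}$ ($c{\left(d \right)} = 3 \frac{d + 0}{d + 9} = 3 \frac{d}{9 + d} = \frac{3 d}{9 + d}$)
$c{\left(10 \right)} J{\left(0 \right)} = 3 \cdot 10 \frac{1}{9 + 10} \cdot 0 = 3 \cdot 10 \cdot \frac{1}{19} \cdot 0 = \frac{30}{19} \cdot 0 = 0$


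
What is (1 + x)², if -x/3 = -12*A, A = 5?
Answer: 32761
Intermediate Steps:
x = 180 (x = -(-36)*5 = -3*(-60) = 180)
(1 + x)² = (1 + 180)² = 181² = 32761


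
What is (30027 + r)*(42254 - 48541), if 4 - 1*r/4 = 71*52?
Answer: -96033925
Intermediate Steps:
r = -14752 (r = 16 - 284*52 = 16 - 4*3692 = 16 - 14768 = -14752)
(30027 + r)*(42254 - 48541) = (30027 - 14752)*(42254 - 48541) = 15275*(-6287) = -96033925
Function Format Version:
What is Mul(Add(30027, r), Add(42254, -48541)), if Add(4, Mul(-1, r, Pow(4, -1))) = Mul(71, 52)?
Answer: -96033925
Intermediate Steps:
r = -14752 (r = Add(16, Mul(-4, Mul(71, 52))) = Add(16, Mul(-4, 3692)) = Add(16, -14768) = -14752)
Mul(Add(30027, r), Add(42254, -48541)) = Mul(Add(30027, -14752), Add(42254, -48541)) = Mul(15275, -6287) = -96033925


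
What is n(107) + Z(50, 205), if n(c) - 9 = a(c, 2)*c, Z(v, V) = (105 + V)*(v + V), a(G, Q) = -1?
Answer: 78952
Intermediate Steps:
Z(v, V) = (105 + V)*(V + v)
n(c) = 9 - c
n(107) + Z(50, 205) = (9 - 1*107) + (205² + 105*205 + 105*50 + 205*50) = (9 - 107) + (42025 + 21525 + 5250 + 10250) = -98 + 79050 = 78952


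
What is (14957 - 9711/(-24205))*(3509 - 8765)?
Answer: -1902902717376/24205 ≈ -7.8616e+7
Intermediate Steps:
(14957 - 9711/(-24205))*(3509 - 8765) = (14957 - 9711*(-1/24205))*(-5256) = (14957 + 9711/24205)*(-5256) = (362043896/24205)*(-5256) = -1902902717376/24205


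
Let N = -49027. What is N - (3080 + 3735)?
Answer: -55842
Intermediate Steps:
N - (3080 + 3735) = -49027 - (3080 + 3735) = -49027 - 1*6815 = -49027 - 6815 = -55842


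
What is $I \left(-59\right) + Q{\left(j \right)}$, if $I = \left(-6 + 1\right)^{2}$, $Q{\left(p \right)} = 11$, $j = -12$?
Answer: $-1464$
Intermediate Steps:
$I = 25$ ($I = \left(-5\right)^{2} = 25$)
$I \left(-59\right) + Q{\left(j \right)} = 25 \left(-59\right) + 11 = -1475 + 11 = -1464$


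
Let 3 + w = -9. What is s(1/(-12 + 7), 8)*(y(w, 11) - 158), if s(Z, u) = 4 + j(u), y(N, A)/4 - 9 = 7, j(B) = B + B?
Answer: -1880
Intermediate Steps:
w = -12 (w = -3 - 9 = -12)
j(B) = 2*B
y(N, A) = 64 (y(N, A) = 36 + 4*7 = 36 + 28 = 64)
s(Z, u) = 4 + 2*u
s(1/(-12 + 7), 8)*(y(w, 11) - 158) = (4 + 2*8)*(64 - 158) = (4 + 16)*(-94) = 20*(-94) = -1880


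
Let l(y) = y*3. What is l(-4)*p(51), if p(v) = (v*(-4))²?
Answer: -499392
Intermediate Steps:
p(v) = 16*v² (p(v) = (-4*v)² = 16*v²)
l(y) = 3*y
l(-4)*p(51) = (3*(-4))*(16*51²) = -192*2601 = -12*41616 = -499392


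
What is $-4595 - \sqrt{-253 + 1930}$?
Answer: $-4595 - \sqrt{1677} \approx -4636.0$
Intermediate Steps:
$-4595 - \sqrt{-253 + 1930} = -4595 - \sqrt{1677}$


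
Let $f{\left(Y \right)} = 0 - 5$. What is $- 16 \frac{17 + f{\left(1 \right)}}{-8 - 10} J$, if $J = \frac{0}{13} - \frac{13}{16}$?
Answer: $- \frac{26}{3} \approx -8.6667$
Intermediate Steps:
$f{\left(Y \right)} = -5$
$J = - \frac{13}{16}$ ($J = 0 \cdot \frac{1}{13} - \frac{13}{16} = 0 - \frac{13}{16} = - \frac{13}{16} \approx -0.8125$)
$- 16 \frac{17 + f{\left(1 \right)}}{-8 - 10} J = - 16 \frac{17 - 5}{-8 - 10} \left(- \frac{13}{16}\right) = - 16 \frac{12}{-18} \left(- \frac{13}{16}\right) = - 16 \cdot 12 \left(- \frac{1}{18}\right) \left(- \frac{13}{16}\right) = \left(-16\right) \left(- \frac{2}{3}\right) \left(- \frac{13}{16}\right) = \frac{32}{3} \left(- \frac{13}{16}\right) = - \frac{26}{3}$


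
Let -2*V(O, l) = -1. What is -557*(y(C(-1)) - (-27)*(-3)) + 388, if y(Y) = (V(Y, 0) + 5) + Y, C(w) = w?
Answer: 85997/2 ≈ 42999.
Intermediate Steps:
V(O, l) = ½ (V(O, l) = -½*(-1) = ½)
y(Y) = 11/2 + Y (y(Y) = (½ + 5) + Y = 11/2 + Y)
-557*(y(C(-1)) - (-27)*(-3)) + 388 = -557*((11/2 - 1) - (-27)*(-3)) + 388 = -557*(9/2 - 1*81) + 388 = -557*(9/2 - 81) + 388 = -557*(-153/2) + 388 = 85221/2 + 388 = 85997/2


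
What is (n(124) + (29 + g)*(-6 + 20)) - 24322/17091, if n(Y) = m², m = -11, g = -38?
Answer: -109777/17091 ≈ -6.4231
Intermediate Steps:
n(Y) = 121 (n(Y) = (-11)² = 121)
(n(124) + (29 + g)*(-6 + 20)) - 24322/17091 = (121 + (29 - 38)*(-6 + 20)) - 24322/17091 = (121 - 9*14) - 24322*1/17091 = (121 - 126) - 24322/17091 = -5 - 24322/17091 = -109777/17091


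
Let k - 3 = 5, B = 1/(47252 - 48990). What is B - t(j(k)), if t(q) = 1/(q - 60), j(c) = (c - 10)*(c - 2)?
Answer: 833/62568 ≈ 0.013314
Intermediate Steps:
B = -1/1738 (B = 1/(-1738) = -1/1738 ≈ -0.00057537)
k = 8 (k = 3 + 5 = 8)
j(c) = (-10 + c)*(-2 + c)
t(q) = 1/(-60 + q)
B - t(j(k)) = -1/1738 - 1/(-60 + (20 + 8² - 12*8)) = -1/1738 - 1/(-60 + (20 + 64 - 96)) = -1/1738 - 1/(-60 - 12) = -1/1738 - 1/(-72) = -1/1738 - 1*(-1/72) = -1/1738 + 1/72 = 833/62568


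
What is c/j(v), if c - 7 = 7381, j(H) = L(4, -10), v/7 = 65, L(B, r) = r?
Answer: -3694/5 ≈ -738.80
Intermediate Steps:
v = 455 (v = 7*65 = 455)
j(H) = -10
c = 7388 (c = 7 + 7381 = 7388)
c/j(v) = 7388/(-10) = 7388*(-⅒) = -3694/5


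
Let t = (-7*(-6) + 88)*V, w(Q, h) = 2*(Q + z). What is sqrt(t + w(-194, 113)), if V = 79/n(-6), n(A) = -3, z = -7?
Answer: 2*I*sqrt(8607)/3 ≈ 61.849*I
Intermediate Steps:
V = -79/3 (V = 79/(-3) = 79*(-1/3) = -79/3 ≈ -26.333)
w(Q, h) = -14 + 2*Q (w(Q, h) = 2*(Q - 7) = 2*(-7 + Q) = -14 + 2*Q)
t = -10270/3 (t = (-7*(-6) + 88)*(-79/3) = (42 + 88)*(-79/3) = 130*(-79/3) = -10270/3 ≈ -3423.3)
sqrt(t + w(-194, 113)) = sqrt(-10270/3 + (-14 + 2*(-194))) = sqrt(-10270/3 + (-14 - 388)) = sqrt(-10270/3 - 402) = sqrt(-11476/3) = 2*I*sqrt(8607)/3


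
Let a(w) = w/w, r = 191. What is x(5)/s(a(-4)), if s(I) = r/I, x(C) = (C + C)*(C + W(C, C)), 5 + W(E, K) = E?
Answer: 50/191 ≈ 0.26178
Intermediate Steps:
W(E, K) = -5 + E
x(C) = 2*C*(-5 + 2*C) (x(C) = (C + C)*(C + (-5 + C)) = (2*C)*(-5 + 2*C) = 2*C*(-5 + 2*C))
a(w) = 1
s(I) = 191/I
x(5)/s(a(-4)) = (2*5*(-5 + 2*5))/((191/1)) = (2*5*(-5 + 10))/((191*1)) = (2*5*5)/191 = 50*(1/191) = 50/191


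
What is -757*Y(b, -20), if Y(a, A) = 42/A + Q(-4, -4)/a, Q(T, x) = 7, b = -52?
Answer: 439817/260 ≈ 1691.6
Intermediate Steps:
Y(a, A) = 7/a + 42/A (Y(a, A) = 42/A + 7/a = 7/a + 42/A)
-757*Y(b, -20) = -757*(7/(-52) + 42/(-20)) = -757*(7*(-1/52) + 42*(-1/20)) = -757*(-7/52 - 21/10) = -757*(-581/260) = 439817/260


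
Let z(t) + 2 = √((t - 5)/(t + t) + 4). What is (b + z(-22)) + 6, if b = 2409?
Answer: 2413 + √2233/22 ≈ 2415.1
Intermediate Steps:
z(t) = -2 + √(4 + (-5 + t)/(2*t)) (z(t) = -2 + √((t - 5)/(t + t) + 4) = -2 + √((-5 + t)/((2*t)) + 4) = -2 + √((-5 + t)*(1/(2*t)) + 4) = -2 + √((-5 + t)/(2*t) + 4) = -2 + √(4 + (-5 + t)/(2*t)))
(b + z(-22)) + 6 = (2409 + (-2 + √(18 - 10/(-22))/2)) + 6 = (2409 + (-2 + √(18 - 10*(-1/22))/2)) + 6 = (2409 + (-2 + √(18 + 5/11)/2)) + 6 = (2409 + (-2 + √(203/11)/2)) + 6 = (2409 + (-2 + (√2233/11)/2)) + 6 = (2409 + (-2 + √2233/22)) + 6 = (2407 + √2233/22) + 6 = 2413 + √2233/22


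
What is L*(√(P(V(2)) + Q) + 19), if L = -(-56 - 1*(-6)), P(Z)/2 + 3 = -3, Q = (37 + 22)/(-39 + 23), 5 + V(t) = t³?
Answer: 950 + 25*I*√251/2 ≈ 950.0 + 198.04*I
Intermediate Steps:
V(t) = -5 + t³
Q = -59/16 (Q = 59/(-16) = 59*(-1/16) = -59/16 ≈ -3.6875)
P(Z) = -12 (P(Z) = -6 + 2*(-3) = -6 - 6 = -12)
L = 50 (L = -(-56 + 6) = -1*(-50) = 50)
L*(√(P(V(2)) + Q) + 19) = 50*(√(-12 - 59/16) + 19) = 50*(√(-251/16) + 19) = 50*(I*√251/4 + 19) = 50*(19 + I*√251/4) = 950 + 25*I*√251/2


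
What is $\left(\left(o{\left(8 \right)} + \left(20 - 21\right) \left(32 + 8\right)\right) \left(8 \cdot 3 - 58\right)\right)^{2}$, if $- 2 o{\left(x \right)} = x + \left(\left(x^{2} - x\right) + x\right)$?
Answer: $6677056$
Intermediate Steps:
$o{\left(x \right)} = - \frac{x}{2} - \frac{x^{2}}{2}$ ($o{\left(x \right)} = - \frac{x + \left(\left(x^{2} - x\right) + x\right)}{2} = - \frac{x + x^{2}}{2} = - \frac{x}{2} - \frac{x^{2}}{2}$)
$\left(\left(o{\left(8 \right)} + \left(20 - 21\right) \left(32 + 8\right)\right) \left(8 \cdot 3 - 58\right)\right)^{2} = \left(\left(\left(- \frac{1}{2}\right) 8 \left(1 + 8\right) + \left(20 - 21\right) \left(32 + 8\right)\right) \left(8 \cdot 3 - 58\right)\right)^{2} = \left(\left(\left(- \frac{1}{2}\right) 8 \cdot 9 - 40\right) \left(24 - 58\right)\right)^{2} = \left(\left(-36 - 40\right) \left(-34\right)\right)^{2} = \left(\left(-76\right) \left(-34\right)\right)^{2} = 2584^{2} = 6677056$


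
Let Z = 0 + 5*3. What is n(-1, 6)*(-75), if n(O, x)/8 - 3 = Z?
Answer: -10800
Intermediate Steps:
Z = 15 (Z = 0 + 15 = 15)
n(O, x) = 144 (n(O, x) = 24 + 8*15 = 24 + 120 = 144)
n(-1, 6)*(-75) = 144*(-75) = -10800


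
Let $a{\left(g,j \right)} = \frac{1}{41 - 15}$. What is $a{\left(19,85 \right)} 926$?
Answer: $\frac{463}{13} \approx 35.615$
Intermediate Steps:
$a{\left(g,j \right)} = \frac{1}{26}$
$a{\left(19,85 \right)} 926 = \frac{1}{26} \cdot 926 = \frac{463}{13}$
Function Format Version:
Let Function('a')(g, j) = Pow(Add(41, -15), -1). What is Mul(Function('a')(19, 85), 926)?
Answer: Rational(463, 13) ≈ 35.615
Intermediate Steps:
Function('a')(g, j) = Rational(1, 26) (Function('a')(g, j) = Pow(26, -1) = Rational(1, 26))
Mul(Function('a')(19, 85), 926) = Mul(Rational(1, 26), 926) = Rational(463, 13)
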